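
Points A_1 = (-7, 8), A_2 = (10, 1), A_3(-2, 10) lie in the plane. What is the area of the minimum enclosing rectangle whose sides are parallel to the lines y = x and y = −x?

In coordinates u = x + y, v = x − y the rectangle is axis-aligned; the map (x,y)→(u,v) scales areas by 2.
u-values: 1, 11, 8; range = 11 − 1 = 10.
v-values: -15, 9, -12; range = 9 − (-15) = 24.
Area = (10 × 24) / 2 = 120.

120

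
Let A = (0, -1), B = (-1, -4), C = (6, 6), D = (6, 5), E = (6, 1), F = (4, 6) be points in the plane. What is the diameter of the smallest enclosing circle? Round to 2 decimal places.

The farthest pair is B–C with squared distance 149. The circle on this segment as diameter has centre (2.5, 1) and r² = 149/4 = 37.25.
Check A: distance² to centre = 10.25 ≤ 37.25, so it lies inside.
All remaining points lie in this disk, and no smaller disk contains both endpoints, so this is the minimum enclosing circle.
Diameter = 2r = 2√(37.25) ≈ 12.21.

12.21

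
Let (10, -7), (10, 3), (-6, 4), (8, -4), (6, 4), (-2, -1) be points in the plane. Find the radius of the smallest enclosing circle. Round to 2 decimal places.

The farthest pair is (10, -7)–(-6, 4) with squared distance 377. The circle on this segment as diameter has centre (2, -1.5) and r² = 377/4 = 94.25.
Check (10, 3): distance² to centre = 84.25 ≤ 94.25, so it lies inside.
All remaining points lie in this disk, and no smaller disk contains both endpoints, so this is the minimum enclosing circle.
r = √(94.25) ≈ 9.71.

9.71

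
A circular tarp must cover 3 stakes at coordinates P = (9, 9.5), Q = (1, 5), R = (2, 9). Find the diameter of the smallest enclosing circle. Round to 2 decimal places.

9.18

Side lengths²: PQ² = 84.25, PR² = 49.25, QR² = 17.
Since PQ² = 84.25 ≥ 49.25 + 17 = 66.25, the angle opposite PQ is not acute, so the smallest enclosing circle has PQ as diameter.
Centre = midpoint of PQ = (5, 7.25), r² = 84.25/4 = 21.0625.
Diameter = 2r = 2√(21.0625) ≈ 9.18.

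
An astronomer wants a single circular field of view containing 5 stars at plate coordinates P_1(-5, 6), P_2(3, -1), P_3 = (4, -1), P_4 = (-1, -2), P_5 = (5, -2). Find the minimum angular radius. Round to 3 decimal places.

The minimum enclosing circle of a finite set is fixed by two of the points (as a diameter) or three (as a circumcircle).
The farthest pair is P_1–P_5 with squared distance 164. The circle on this segment as diameter has centre (0, 2) and r² = 164/4 = 41.
Check P_2: distance² to centre = 18 ≤ 41, so it lies inside.
All remaining points lie in this disk, and no smaller disk contains both endpoints, so this is the minimum enclosing circle.
r = √41 ≈ 6.403.

6.403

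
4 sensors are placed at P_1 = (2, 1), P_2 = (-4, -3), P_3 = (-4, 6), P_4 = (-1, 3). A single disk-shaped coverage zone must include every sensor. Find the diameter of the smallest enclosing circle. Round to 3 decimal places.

By Welzl's lemma the MEC is supported by two points (diametrically opposite) or three points (on a circumcircle).
The minimum enclosing circle is determined by three boundary points: P_1, P_2, P_3.
Their circumcentre is (-8/3, 1.5) with r² = 793/36.
The farthest remaining point P_4 is at distance² 181/36 ≤ 793/36.
Diameter = 2r = 2√(793/36) ≈ 9.387.

9.387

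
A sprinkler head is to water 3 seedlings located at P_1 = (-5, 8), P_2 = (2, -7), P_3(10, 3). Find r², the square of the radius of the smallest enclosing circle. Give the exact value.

28085/361

Side lengths²: P_1P_2² = 274, P_1P_3² = 250, P_2P_3² = 164.
Since P_1P_2² = 274 < 250 + 164 = 414, the triangle is acute, so the smallest enclosing circle is the circumcircle.
Circumcentre = (24/19, 34/19), r² = 28085/361.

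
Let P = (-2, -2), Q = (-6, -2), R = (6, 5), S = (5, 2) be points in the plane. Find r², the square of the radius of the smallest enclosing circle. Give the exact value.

48.25

The minimum enclosing circle of a finite set is fixed by two of the points (as a diameter) or three (as a circumcircle).
The farthest pair is Q–R with squared distance 193. The circle on this segment as diameter has centre (0, 1.5) and r² = 193/4 = 48.25.
Check P: distance² to centre = 16.25 ≤ 48.25, so it lies inside.
All remaining points lie in this disk, and no smaller disk contains both endpoints, so this is the minimum enclosing circle.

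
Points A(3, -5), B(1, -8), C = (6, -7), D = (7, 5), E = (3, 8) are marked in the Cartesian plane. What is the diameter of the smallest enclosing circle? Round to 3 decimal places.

A smallest enclosing disk is always determined by at most three of the input points on its boundary.
The farthest pair is B–E with squared distance 260. The circle on this segment as diameter has centre (2, 0) and r² = 260/4 = 65.
Check A: distance² to centre = 26 ≤ 65, so it lies inside.
All remaining points lie in this disk, and no smaller disk contains both endpoints, so this is the minimum enclosing circle.
Diameter = 2r = 2√65 ≈ 16.125.

16.125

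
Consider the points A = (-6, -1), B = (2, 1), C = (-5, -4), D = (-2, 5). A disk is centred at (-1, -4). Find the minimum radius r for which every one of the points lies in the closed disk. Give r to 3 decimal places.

9.055

The required radius is the distance from (-1, -4) to the farthest point.
Squared distances: 34, 34, 16, 82.
Maximum is 82, attained at D.
r = √82 ≈ 9.055.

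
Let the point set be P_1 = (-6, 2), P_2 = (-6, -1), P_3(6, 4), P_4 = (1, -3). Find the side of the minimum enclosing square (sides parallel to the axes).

The bounding box has width 12 and height 7.
An axis-aligned square enclosing the set must have side ≥ max(width, height).
So the minimum side is max(12, 7) = 12.

12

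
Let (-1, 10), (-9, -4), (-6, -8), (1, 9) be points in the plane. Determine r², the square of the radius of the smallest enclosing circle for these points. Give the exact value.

The farthest pair is (-1, 10)–(-6, -8) with squared distance 349. The circle on this segment as diameter has centre (-3.5, 1) and r² = 349/4 = 87.25.
Check (-9, -4): distance² to centre = 55.25 ≤ 87.25, so it lies inside.
All remaining points lie in this disk, and no smaller disk contains both endpoints, so this is the minimum enclosing circle.

87.25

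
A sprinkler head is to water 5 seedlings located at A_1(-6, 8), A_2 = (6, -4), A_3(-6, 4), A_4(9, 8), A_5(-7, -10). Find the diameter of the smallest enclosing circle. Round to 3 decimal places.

The minimum enclosing circle of a finite set is fixed by two of the points (as a diameter) or three (as a circumcircle).
The farthest pair is A_4–A_5 with squared distance 580. The circle on this segment as diameter has centre (1, -1) and r² = 580/4 = 145.
Check A_1: distance² to centre = 130 ≤ 145, so it lies inside.
All remaining points lie in this disk, and no smaller disk contains both endpoints, so this is the minimum enclosing circle.
Diameter = 2r = 2√145 ≈ 24.083.

24.083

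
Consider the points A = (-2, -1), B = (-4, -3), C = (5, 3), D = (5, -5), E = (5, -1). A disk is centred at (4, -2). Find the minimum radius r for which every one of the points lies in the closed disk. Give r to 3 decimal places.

8.062

The required radius is the distance from (4, -2) to the farthest point.
Squared distances: 37, 65, 26, 10, 2.
Maximum is 65, attained at B.
r = √65 ≈ 8.062.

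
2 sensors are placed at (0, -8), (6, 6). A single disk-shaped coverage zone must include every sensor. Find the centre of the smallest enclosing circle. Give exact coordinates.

(3, -1)

The smallest circle enclosing two points has them as diameter endpoints.
Centre = midpoint = (3, -1); r² = |(0, -8)−(6, 6)|²/4 = 232/4 = 58.
Centre = (3, -1).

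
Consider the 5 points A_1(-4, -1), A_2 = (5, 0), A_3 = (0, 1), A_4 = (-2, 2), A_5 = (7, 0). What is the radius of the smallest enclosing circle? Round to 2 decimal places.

By Welzl's lemma the MEC is supported by two points (diametrically opposite) or three points (on a circumcircle).
The farthest pair is A_1–A_5 with squared distance 122. The circle on this segment as diameter has centre (1.5, -0.5) and r² = 122/4 = 30.5.
Check A_2: distance² to centre = 12.5 ≤ 30.5, so it lies inside.
All remaining points lie in this disk, and no smaller disk contains both endpoints, so this is the minimum enclosing circle.
r = √(30.5) ≈ 5.52.

5.52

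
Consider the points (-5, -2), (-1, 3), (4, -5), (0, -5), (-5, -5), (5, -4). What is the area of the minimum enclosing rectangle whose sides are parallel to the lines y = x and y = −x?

In coordinates u = x + y, v = x − y the rectangle is axis-aligned; the map (x,y)→(u,v) scales areas by 2.
u-values: -7, 2, -1, -5, -10, 1; range = 2 − (-10) = 12.
v-values: -3, -4, 9, 5, 0, 9; range = 9 − (-4) = 13.
Area = (12 × 13) / 2 = 78.

78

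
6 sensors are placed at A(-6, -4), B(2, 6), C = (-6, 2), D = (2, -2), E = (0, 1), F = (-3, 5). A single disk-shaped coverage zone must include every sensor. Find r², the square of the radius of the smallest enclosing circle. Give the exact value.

41

The farthest pair is A–B with squared distance 164. The circle on this segment as diameter has centre (-2, 1) and r² = 164/4 = 41.
Check C: distance² to centre = 17 ≤ 41, so it lies inside.
All remaining points lie in this disk, and no smaller disk contains both endpoints, so this is the minimum enclosing circle.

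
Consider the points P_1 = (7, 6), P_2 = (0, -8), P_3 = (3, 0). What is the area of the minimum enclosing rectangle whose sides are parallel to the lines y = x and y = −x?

In coordinates u = x + y, v = x − y the rectangle is axis-aligned; the map (x,y)→(u,v) scales areas by 2.
u-values: 13, -8, 3; range = 13 − (-8) = 21.
v-values: 1, 8, 3; range = 8 − 1 = 7.
Area = (21 × 7) / 2 = 73.5.

73.5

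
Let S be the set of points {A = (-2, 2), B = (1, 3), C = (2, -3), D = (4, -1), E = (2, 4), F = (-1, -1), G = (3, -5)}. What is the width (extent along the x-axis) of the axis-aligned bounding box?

6

max x = 4, min x = -2, so width = 6.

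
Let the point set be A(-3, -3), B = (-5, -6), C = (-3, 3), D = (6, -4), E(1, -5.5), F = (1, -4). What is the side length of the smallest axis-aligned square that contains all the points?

The bounding box has width 11 and height 9.
An axis-aligned square enclosing the set must have side ≥ max(width, height).
So the minimum side is max(11, 9) = 11.

11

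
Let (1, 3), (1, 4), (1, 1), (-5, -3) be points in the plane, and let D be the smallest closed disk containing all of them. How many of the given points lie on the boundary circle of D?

2

By Welzl's lemma the MEC is supported by two points (diametrically opposite) or three points (on a circumcircle).
The farthest pair is (1, 4)–(-5, -3) with squared distance 85. The circle on this segment as diameter has centre (-2, 0.5) and r² = 85/4 = 21.25.
Check (1, 3): distance² to centre = 15.25 ≤ 21.25, so it lies inside.
All remaining points lie in this disk, and no smaller disk contains both endpoints, so this is the minimum enclosing circle.
The points at distance exactly r from the centre are (1, 4), (-5, -3) — 2 points.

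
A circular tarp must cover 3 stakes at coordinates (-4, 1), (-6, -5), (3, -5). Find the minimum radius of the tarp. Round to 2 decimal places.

Call the three points A, B, C in the order given.
Side lengths²: AB² = 40, AC² = 85, BC² = 81.
Since AC² = 85 < 81 + 40 = 121, the triangle is acute, so the smallest enclosing circle is the circumcircle.
Circumcentre = (-1.5, -19/6), r² = 425/18.
r = √(425/18) ≈ 4.86.

4.86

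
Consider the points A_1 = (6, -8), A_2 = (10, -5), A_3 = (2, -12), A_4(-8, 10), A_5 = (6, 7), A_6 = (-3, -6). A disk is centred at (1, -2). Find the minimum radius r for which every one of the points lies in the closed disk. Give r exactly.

The required radius is the distance from (1, -2) to the farthest point.
Squared distances: 61, 90, 101, 225, 106, 32.
Maximum is 225, attained at A_4.
r = √225 = 15.

15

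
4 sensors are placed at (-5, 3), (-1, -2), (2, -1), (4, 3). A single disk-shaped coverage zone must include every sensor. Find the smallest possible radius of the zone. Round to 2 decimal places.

A smallest enclosing disk is always determined by at most three of the input points on its boundary.
The minimum enclosing circle is determined by three boundary points: (-5, 3), (-1, -2), (4, 3).
Their circumcentre is (-0.5, 2.5) with r² = 20.5.
The farthest remaining point (2, -1) is at distance² 18.5 ≤ 20.5.
r = √(20.5) ≈ 4.53.

4.53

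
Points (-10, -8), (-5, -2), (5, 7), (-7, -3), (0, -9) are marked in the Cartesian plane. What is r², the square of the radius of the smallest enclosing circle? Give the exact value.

112.5

The minimum enclosing circle of a finite set is fixed by two of the points (as a diameter) or three (as a circumcircle).
The farthest pair is (-10, -8)–(5, 7) with squared distance 450. The circle on this segment as diameter has centre (-2.5, -0.5) and r² = 450/4 = 112.5.
Check (-5, -2): distance² to centre = 8.5 ≤ 112.5, so it lies inside.
All remaining points lie in this disk, and no smaller disk contains both endpoints, so this is the minimum enclosing circle.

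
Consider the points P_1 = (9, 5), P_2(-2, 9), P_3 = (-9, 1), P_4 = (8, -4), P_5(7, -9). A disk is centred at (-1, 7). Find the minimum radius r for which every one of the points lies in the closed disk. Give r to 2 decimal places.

The required radius is the distance from (-1, 7) to the farthest point.
Squared distances: 104, 5, 100, 202, 320.
Maximum is 320, attained at P_5.
r = √320 ≈ 17.89.

17.89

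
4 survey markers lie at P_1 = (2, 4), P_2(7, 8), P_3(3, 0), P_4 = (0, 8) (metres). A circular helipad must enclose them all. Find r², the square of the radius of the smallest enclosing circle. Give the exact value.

22.8125

The minimum enclosing circle of a finite set is fixed by two of the points (as a diameter) or three (as a circumcircle).
The minimum enclosing circle is determined by three boundary points: P_2, P_3, P_4.
Their circumcentre is (3.5, 4.75) with r² = 22.8125.
The farthest remaining point P_1 is at distance² 2.8125 ≤ 22.8125.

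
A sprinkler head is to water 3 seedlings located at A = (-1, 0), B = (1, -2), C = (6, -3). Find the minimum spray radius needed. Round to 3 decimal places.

Side lengths²: AB² = 8, AC² = 58, BC² = 26.
Since AC² = 58 ≥ 26 + 8 = 34, the angle opposite AC is not acute, so the smallest enclosing circle has AC as diameter.
Centre = midpoint of AC = (2.5, -1.5), r² = 58/4 = 14.5.
r = √(14.5) ≈ 3.808.

3.808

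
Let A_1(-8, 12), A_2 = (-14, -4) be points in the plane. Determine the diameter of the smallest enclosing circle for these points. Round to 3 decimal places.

The smallest circle enclosing two points has them as diameter endpoints.
Centre = midpoint = (-11, 4); r² = |A_1A_2|²/4 = 292/4 = 73.
Diameter = 2r = 2√73 ≈ 17.088.

17.088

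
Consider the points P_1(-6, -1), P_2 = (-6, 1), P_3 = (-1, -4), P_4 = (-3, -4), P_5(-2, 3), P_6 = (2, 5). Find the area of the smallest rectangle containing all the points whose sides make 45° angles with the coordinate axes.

70

In coordinates u = x + y, v = x − y the rectangle is axis-aligned; the map (x,y)→(u,v) scales areas by 2.
u-values: -7, -5, -5, -7, 1, 7; range = 7 − (-7) = 14.
v-values: -5, -7, 3, 1, -5, -3; range = 3 − (-7) = 10.
Area = (14 × 10) / 2 = 70.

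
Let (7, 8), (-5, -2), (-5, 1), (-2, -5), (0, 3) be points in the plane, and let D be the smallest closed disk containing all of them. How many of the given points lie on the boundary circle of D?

3

The minimum enclosing circle of a finite set is fixed by two of the points (as a diameter) or three (as a circumcircle).
The minimum enclosing circle is determined by three boundary points: (7, 8), (-5, -2), (-2, -5).
Their circumcentre is (21/11, 21/11) with r² = 7625/121.
The farthest remaining point (-5, 1) is at distance² 5876/121 ≤ 7625/121.
The points at distance exactly r from the centre are (7, 8), (-5, -2), (-2, -5) — 3 points.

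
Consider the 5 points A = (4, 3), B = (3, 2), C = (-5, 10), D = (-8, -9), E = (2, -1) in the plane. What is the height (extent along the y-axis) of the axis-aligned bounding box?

19

max y = 10, min y = -9, so height = 19.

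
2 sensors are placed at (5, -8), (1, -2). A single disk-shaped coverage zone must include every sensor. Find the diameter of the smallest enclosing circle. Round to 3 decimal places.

The smallest circle enclosing two points has them as diameter endpoints.
Centre = midpoint = (3, -5); r² = |(5, -8)−(1, -2)|²/4 = 52/4 = 13.
Diameter = 2r = 2√13 ≈ 7.211.

7.211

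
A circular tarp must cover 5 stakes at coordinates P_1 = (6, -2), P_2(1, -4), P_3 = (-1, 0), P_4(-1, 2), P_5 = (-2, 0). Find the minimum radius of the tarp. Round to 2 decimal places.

4.13

By Welzl's lemma the MEC is supported by two points (diametrically opposite) or three points (on a circumcircle).
The minimum enclosing circle is determined by three boundary points: P_1, P_4, P_5.
Their circumcentre is (37/18, -7/9) with r² = 5525/324.
The farthest remaining point P_2 is at distance² 3725/324 ≤ 5525/324.
r = √(5525/324) ≈ 4.13.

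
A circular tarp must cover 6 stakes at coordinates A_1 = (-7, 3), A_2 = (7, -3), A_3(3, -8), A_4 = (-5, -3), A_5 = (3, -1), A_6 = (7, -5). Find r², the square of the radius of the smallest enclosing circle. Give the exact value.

The farthest pair is A_1–A_6 with squared distance 260. The circle on this segment as diameter has centre (0, -1) and r² = 260/4 = 65.
Check A_2: distance² to centre = 53 ≤ 65, so it lies inside.
All remaining points lie in this disk, and no smaller disk contains both endpoints, so this is the minimum enclosing circle.

65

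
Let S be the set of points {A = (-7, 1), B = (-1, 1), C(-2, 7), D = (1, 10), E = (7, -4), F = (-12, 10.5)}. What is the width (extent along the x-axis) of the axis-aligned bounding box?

19

max x = 7, min x = -12, so width = 19.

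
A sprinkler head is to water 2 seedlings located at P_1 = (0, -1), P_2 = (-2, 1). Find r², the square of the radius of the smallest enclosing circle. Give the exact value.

2

The smallest circle enclosing two points has them as diameter endpoints.
Centre = midpoint = (-1, 0); r² = |P_1P_2|²/4 = 8/4 = 2.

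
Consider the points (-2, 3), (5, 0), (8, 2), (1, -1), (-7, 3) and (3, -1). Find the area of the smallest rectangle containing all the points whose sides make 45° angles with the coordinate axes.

112

In coordinates u = x + y, v = x − y the rectangle is axis-aligned; the map (x,y)→(u,v) scales areas by 2.
u-values: 1, 5, 10, 0, -4, 2; range = 10 − (-4) = 14.
v-values: -5, 5, 6, 2, -10, 4; range = 6 − (-10) = 16.
Area = (14 × 16) / 2 = 112.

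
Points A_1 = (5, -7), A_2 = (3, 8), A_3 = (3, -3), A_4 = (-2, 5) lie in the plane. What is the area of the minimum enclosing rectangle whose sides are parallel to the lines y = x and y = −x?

In coordinates u = x + y, v = x − y the rectangle is axis-aligned; the map (x,y)→(u,v) scales areas by 2.
u-values: -2, 11, 0, 3; range = 11 − (-2) = 13.
v-values: 12, -5, 6, -7; range = 12 − (-7) = 19.
Area = (13 × 19) / 2 = 123.5.

123.5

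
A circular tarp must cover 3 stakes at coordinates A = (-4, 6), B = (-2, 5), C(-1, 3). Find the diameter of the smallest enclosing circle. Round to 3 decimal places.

4.243

Side lengths²: AB² = 5, AC² = 18, BC² = 5.
Since AC² = 18 ≥ 5 + 5 = 10, the angle opposite AC is not acute, so the smallest enclosing circle has AC as diameter.
Centre = midpoint of AC = (-2.5, 4.5), r² = 18/4 = 4.5.
Diameter = 2r = 2√(4.5) ≈ 4.243.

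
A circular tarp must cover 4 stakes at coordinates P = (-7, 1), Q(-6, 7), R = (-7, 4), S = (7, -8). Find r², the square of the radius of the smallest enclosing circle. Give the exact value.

The farthest pair is Q–S with squared distance 394. The circle on this segment as diameter has centre (0.5, -0.5) and r² = 394/4 = 98.5.
Check P: distance² to centre = 58.5 ≤ 98.5, so it lies inside.
All remaining points lie in this disk, and no smaller disk contains both endpoints, so this is the minimum enclosing circle.

98.5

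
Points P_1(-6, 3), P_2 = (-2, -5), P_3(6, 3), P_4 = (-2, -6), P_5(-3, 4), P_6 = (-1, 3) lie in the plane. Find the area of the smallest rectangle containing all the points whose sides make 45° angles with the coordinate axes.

In coordinates u = x + y, v = x − y the rectangle is axis-aligned; the map (x,y)→(u,v) scales areas by 2.
u-values: -3, -7, 9, -8, 1, 2; range = 9 − (-8) = 17.
v-values: -9, 3, 3, 4, -7, -4; range = 4 − (-9) = 13.
Area = (17 × 13) / 2 = 110.5.

110.5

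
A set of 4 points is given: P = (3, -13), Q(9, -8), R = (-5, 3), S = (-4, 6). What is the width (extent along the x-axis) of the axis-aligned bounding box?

max x = 9, min x = -5, so width = 14.

14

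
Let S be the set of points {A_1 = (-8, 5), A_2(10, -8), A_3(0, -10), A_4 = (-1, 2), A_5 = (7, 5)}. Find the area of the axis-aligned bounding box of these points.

270

x ranges over [-8, 10], width 18.
y ranges over [-10, 5], height 15.
Area = 18 × 15 = 270.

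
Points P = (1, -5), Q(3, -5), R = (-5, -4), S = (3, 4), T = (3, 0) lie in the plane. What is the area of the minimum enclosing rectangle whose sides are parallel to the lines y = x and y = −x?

In coordinates u = x + y, v = x − y the rectangle is axis-aligned; the map (x,y)→(u,v) scales areas by 2.
u-values: -4, -2, -9, 7, 3; range = 7 − (-9) = 16.
v-values: 6, 8, -1, -1, 3; range = 8 − (-1) = 9.
Area = (16 × 9) / 2 = 72.

72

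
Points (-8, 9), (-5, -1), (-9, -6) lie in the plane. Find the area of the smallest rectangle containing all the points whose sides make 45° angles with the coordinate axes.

In coordinates u = x + y, v = x − y the rectangle is axis-aligned; the map (x,y)→(u,v) scales areas by 2.
u-values: 1, -6, -15; range = 1 − (-15) = 16.
v-values: -17, -4, -3; range = -3 − (-17) = 14.
Area = (16 × 14) / 2 = 112.

112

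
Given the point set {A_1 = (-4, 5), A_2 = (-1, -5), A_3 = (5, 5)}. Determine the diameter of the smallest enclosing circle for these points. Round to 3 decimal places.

Side lengths²: A_1A_2² = 109, A_1A_3² = 81, A_2A_3² = 136.
Since A_2A_3² = 136 < 109 + 81 = 190, the triangle is acute, so the smallest enclosing circle is the circumcircle.
Circumcentre = (0.5, 0.9), r² = 37.06.
Diameter = 2r = 2√(37.06) ≈ 12.175.

12.175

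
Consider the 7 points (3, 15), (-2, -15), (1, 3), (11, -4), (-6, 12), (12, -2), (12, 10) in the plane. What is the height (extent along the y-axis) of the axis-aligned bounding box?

max y = 15, min y = -15, so height = 30.

30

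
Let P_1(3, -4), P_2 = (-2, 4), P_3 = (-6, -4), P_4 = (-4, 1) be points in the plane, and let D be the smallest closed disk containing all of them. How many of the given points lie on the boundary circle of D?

The minimum enclosing circle is determined by three boundary points: P_1, P_2, P_3.
Their circumcentre is (-1.5, -1.25) with r² = 27.8125.
The farthest remaining point P_4 is at distance² 11.3125 ≤ 27.8125.
The points at distance exactly r from the centre are P_1, P_2, P_3 — 3 points.

3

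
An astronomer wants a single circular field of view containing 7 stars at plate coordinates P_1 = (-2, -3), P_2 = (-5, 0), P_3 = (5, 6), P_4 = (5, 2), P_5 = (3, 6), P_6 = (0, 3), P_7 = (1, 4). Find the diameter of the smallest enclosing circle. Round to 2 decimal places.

11.75

A smallest enclosing disk is always determined by at most three of the input points on its boundary.
The minimum enclosing circle is determined by three boundary points: P_1, P_2, P_3.
Their circumcentre is (0.375, 2.375) with r² = 34.53125.
The farthest remaining point P_4 is at distance² 21.53125 ≤ 34.53125.
Diameter = 2r = 2√(34.53125) ≈ 11.75.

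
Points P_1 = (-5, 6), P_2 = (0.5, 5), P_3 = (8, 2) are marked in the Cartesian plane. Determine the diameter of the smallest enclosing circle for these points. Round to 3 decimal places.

13.601

Side lengths²: P_1P_2² = 31.25, P_1P_3² = 185, P_2P_3² = 65.25.
Since P_1P_3² = 185 ≥ 65.25 + 31.25 = 96.5, the angle opposite P_1P_3 is not acute, so the smallest enclosing circle has P_1P_3 as diameter.
Centre = midpoint of P_1P_3 = (1.5, 4), r² = 185/4 = 46.25.
Diameter = 2r = 2√(46.25) ≈ 13.601.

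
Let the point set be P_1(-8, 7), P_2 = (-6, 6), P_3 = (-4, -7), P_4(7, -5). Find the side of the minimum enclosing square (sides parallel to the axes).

The bounding box has width 15 and height 14.
An axis-aligned square enclosing the set must have side ≥ max(width, height).
So the minimum side is max(15, 14) = 15.

15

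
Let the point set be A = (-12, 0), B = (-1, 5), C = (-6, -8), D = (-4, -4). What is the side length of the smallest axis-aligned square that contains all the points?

13

The bounding box has width 11 and height 13.
An axis-aligned square enclosing the set must have side ≥ max(width, height).
So the minimum side is max(11, 13) = 13.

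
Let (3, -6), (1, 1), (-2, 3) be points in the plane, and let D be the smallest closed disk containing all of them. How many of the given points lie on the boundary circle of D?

Call the three points A, B, C in the order given.
Side lengths²: AB² = 53, AC² = 106, BC² = 13.
Since AC² = 106 ≥ 53 + 13 = 66, the angle opposite AC is not acute, so the smallest enclosing circle has AC as diameter.
Centre = midpoint of AC = (0.5, -1.5), r² = 106/4 = 26.5.
The points at distance exactly r from the centre are (3, -6), (-2, 3) — 2 points.

2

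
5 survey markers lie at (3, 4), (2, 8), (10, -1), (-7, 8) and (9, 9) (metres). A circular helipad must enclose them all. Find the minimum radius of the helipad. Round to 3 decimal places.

9.618

A smallest enclosing disk is always determined by at most three of the input points on its boundary.
The farthest pair is (10, -1)–(-7, 8) with squared distance 370. The circle on this segment as diameter has centre (1.5, 3.5) and r² = 370/4 = 92.5.
Check (3, 4): distance² to centre = 2.5 ≤ 92.5, so it lies inside.
All remaining points lie in this disk, and no smaller disk contains both endpoints, so this is the minimum enclosing circle.
r = √(92.5) ≈ 9.618.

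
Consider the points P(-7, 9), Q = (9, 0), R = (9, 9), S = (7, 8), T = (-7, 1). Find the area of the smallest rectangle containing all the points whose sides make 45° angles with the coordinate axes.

In coordinates u = x + y, v = x − y the rectangle is axis-aligned; the map (x,y)→(u,v) scales areas by 2.
u-values: 2, 9, 18, 15, -6; range = 18 − (-6) = 24.
v-values: -16, 9, 0, -1, -8; range = 9 − (-16) = 25.
Area = (24 × 25) / 2 = 300.

300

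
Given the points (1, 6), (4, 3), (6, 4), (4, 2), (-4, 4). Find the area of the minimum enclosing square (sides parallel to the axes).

The bounding box has width 10 and height 4.
An axis-aligned square enclosing the set must have side ≥ max(width, height).
So the minimum side is max(10, 4) = 10.
Area = 10² = 100.

100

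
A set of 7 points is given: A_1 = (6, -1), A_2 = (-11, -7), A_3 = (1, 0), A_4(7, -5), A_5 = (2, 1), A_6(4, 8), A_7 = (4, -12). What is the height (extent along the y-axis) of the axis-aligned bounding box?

20

max y = 8, min y = -12, so height = 20.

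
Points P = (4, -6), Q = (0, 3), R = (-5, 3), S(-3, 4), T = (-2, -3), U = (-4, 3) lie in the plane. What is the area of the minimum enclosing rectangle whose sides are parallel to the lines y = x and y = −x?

In coordinates u = x + y, v = x − y the rectangle is axis-aligned; the map (x,y)→(u,v) scales areas by 2.
u-values: -2, 3, -2, 1, -5, -1; range = 3 − (-5) = 8.
v-values: 10, -3, -8, -7, 1, -7; range = 10 − (-8) = 18.
Area = (8 × 18) / 2 = 72.

72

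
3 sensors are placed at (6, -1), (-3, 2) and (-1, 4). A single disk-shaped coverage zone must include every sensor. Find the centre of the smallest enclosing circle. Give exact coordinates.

Call the three points A, B, C in the order given.
Side lengths²: AB² = 90, AC² = 74, BC² = 8.
Since AB² = 90 ≥ 74 + 8 = 82, the angle opposite AB is not acute, so the smallest enclosing circle has AB as diameter.
Centre = midpoint of AB = (1.5, 0.5), r² = 90/4 = 22.5.
Centre = (1.5, 0.5).

(1.5, 0.5)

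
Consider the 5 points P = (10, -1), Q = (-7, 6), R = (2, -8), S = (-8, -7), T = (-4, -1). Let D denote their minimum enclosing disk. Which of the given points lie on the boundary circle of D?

By Welzl's lemma the MEC is supported by two points (diametrically opposite) or three points (on a circumcircle).
The minimum enclosing circle is determined by three boundary points: P, Q, S.
Their circumcentre is (1/38, -41/38) with r² = 71825/722.
The farthest remaining point R is at distance² 37397/722 ≤ 71825/722.
The points at distance exactly r from the centre are P, Q, S — 3 points.

P, Q, S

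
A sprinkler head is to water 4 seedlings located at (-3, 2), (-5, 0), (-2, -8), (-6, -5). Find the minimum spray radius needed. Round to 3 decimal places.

5.025

The minimum enclosing circle of a finite set is fixed by two of the points (as a diameter) or three (as a circumcircle).
The farthest pair is (-3, 2)–(-2, -8) with squared distance 101. The circle on this segment as diameter has centre (-2.5, -3) and r² = 101/4 = 25.25.
Check (-5, 0): distance² to centre = 15.25 ≤ 25.25, so it lies inside.
All remaining points lie in this disk, and no smaller disk contains both endpoints, so this is the minimum enclosing circle.
r = √(25.25) ≈ 5.025.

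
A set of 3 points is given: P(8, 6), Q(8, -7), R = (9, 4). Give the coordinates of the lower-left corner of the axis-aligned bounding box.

x-range [8, 9], y-range [-7, 6].
The lower-left corner is (8, -7).

(8, -7)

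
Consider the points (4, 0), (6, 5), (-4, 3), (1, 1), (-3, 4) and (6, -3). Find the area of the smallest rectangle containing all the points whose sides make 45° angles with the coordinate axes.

In coordinates u = x + y, v = x − y the rectangle is axis-aligned; the map (x,y)→(u,v) scales areas by 2.
u-values: 4, 11, -1, 2, 1, 3; range = 11 − (-1) = 12.
v-values: 4, 1, -7, 0, -7, 9; range = 9 − (-7) = 16.
Area = (12 × 16) / 2 = 96.

96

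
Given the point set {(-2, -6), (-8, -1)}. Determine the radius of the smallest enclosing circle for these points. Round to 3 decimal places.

3.905

The smallest circle enclosing two points has them as diameter endpoints.
Centre = midpoint = (-5, -3.5); r² = |(-2, -6)−(-8, -1)|²/4 = 61/4 = 15.25.
r = √(15.25) ≈ 3.905.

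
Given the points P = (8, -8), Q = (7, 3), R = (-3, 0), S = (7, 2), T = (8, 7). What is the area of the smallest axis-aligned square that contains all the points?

225

The bounding box has width 11 and height 15.
An axis-aligned square enclosing the set must have side ≥ max(width, height).
So the minimum side is max(11, 15) = 15.
Area = 15² = 225.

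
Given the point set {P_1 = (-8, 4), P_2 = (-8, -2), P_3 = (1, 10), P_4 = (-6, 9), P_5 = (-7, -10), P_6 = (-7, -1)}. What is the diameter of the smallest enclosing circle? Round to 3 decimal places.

21.541

The minimum enclosing circle of a finite set is fixed by two of the points (as a diameter) or three (as a circumcircle).
The farthest pair is P_3–P_5 with squared distance 464. The circle on this segment as diameter has centre (-3, 0) and r² = 464/4 = 116.
Check P_1: distance² to centre = 41 ≤ 116, so it lies inside.
All remaining points lie in this disk, and no smaller disk contains both endpoints, so this is the minimum enclosing circle.
Diameter = 2r = 2√116 ≈ 21.541.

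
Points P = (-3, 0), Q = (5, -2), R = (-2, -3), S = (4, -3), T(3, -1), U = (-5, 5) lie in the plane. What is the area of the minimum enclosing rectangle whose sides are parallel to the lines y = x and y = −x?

In coordinates u = x + y, v = x − y the rectangle is axis-aligned; the map (x,y)→(u,v) scales areas by 2.
u-values: -3, 3, -5, 1, 2, 0; range = 3 − (-5) = 8.
v-values: -3, 7, 1, 7, 4, -10; range = 7 − (-10) = 17.
Area = (8 × 17) / 2 = 68.

68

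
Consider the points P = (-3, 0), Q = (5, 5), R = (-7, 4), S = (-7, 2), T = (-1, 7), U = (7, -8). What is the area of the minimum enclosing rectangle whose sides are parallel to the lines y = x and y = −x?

In coordinates u = x + y, v = x − y the rectangle is axis-aligned; the map (x,y)→(u,v) scales areas by 2.
u-values: -3, 10, -3, -5, 6, -1; range = 10 − (-5) = 15.
v-values: -3, 0, -11, -9, -8, 15; range = 15 − (-11) = 26.
Area = (15 × 26) / 2 = 195.

195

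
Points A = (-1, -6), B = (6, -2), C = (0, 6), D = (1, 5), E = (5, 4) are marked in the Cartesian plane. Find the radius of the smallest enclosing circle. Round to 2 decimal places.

By Welzl's lemma the MEC is supported by two points (diametrically opposite) or three points (on a circumcircle).
The minimum enclosing circle is determined by three boundary points: A, C, E.
Their circumcentre is (29/62, -5/62) with r² = 71485/1922.
The farthest remaining point B is at distance² 65905/1922 ≤ 71485/1922.
r = √(71485/1922) ≈ 6.10.

6.10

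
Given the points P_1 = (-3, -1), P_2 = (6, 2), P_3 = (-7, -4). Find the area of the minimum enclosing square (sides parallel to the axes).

169

The bounding box has width 13 and height 6.
An axis-aligned square enclosing the set must have side ≥ max(width, height).
So the minimum side is max(13, 6) = 13.
Area = 13² = 169.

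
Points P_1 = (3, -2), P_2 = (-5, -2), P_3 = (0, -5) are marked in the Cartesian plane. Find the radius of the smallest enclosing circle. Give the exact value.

4

Side lengths²: P_1P_2² = 64, P_1P_3² = 18, P_2P_3² = 34.
Since P_1P_2² = 64 ≥ 34 + 18 = 52, the angle opposite P_1P_2 is not acute, so the smallest enclosing circle has P_1P_2 as diameter.
Centre = midpoint of P_1P_2 = (-1, -2), r² = 64/4 = 16.
r = √16 = 4.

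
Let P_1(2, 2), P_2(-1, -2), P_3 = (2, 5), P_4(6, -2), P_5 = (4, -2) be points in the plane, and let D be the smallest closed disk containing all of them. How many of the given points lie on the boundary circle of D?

A smallest enclosing disk is always determined by at most three of the input points on its boundary.
The minimum enclosing circle is determined by three boundary points: P_2, P_3, P_4.
Their circumcentre is (2.5, 9/14) with r² = 1885/98.
The farthest remaining point P_5 is at distance² 905/98 ≤ 1885/98.
The points at distance exactly r from the centre are P_2, P_3, P_4 — 3 points.

3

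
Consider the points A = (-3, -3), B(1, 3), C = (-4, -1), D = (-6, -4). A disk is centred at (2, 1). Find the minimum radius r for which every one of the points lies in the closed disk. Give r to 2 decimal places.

9.43

The required radius is the distance from (2, 1) to the farthest point.
Squared distances: 41, 5, 40, 89.
Maximum is 89, attained at D.
r = √89 ≈ 9.43.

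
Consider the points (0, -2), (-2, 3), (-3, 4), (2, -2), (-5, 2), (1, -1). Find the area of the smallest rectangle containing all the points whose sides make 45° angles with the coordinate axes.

In coordinates u = x + y, v = x − y the rectangle is axis-aligned; the map (x,y)→(u,v) scales areas by 2.
u-values: -2, 1, 1, 0, -3, 0; range = 1 − (-3) = 4.
v-values: 2, -5, -7, 4, -7, 2; range = 4 − (-7) = 11.
Area = (4 × 11) / 2 = 22.

22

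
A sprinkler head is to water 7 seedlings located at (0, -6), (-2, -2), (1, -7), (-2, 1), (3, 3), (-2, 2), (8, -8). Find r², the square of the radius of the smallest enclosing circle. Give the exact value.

The minimum enclosing circle of a finite set is fixed by two of the points (as a diameter) or three (as a circumcircle).
The farthest pair is (-2, 2)–(8, -8) with squared distance 200. The circle on this segment as diameter has centre (3, -3) and r² = 200/4 = 50.
Check (0, -6): distance² to centre = 18 ≤ 50, so it lies inside.
All remaining points lie in this disk, and no smaller disk contains both endpoints, so this is the minimum enclosing circle.

50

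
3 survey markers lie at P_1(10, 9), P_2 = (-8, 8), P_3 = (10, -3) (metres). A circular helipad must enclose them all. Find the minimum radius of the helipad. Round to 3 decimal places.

10.564

Side lengths²: P_1P_2² = 325, P_1P_3² = 144, P_2P_3² = 445.
Since P_2P_3² = 445 < 325 + 144 = 469, the triangle is acute, so the smallest enclosing circle is the circumcircle.
Circumcentre = (47/36, 3), r² = 144625/1296.
r = √(144625/1296) ≈ 10.564.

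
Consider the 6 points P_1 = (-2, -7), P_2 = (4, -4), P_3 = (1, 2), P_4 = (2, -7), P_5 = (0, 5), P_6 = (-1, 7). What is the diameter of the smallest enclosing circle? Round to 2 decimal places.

14.35

By Welzl's lemma the MEC is supported by two points (diametrically opposite) or three points (on a circumcircle).
The minimum enclosing circle is determined by three boundary points: P_1, P_4, P_6.
Their circumcentre is (0, -3/28) with r² = 40385/784.
The farthest remaining point P_2 is at distance² 24425/784 ≤ 40385/784.
Diameter = 2r = 2√(40385/784) ≈ 14.35.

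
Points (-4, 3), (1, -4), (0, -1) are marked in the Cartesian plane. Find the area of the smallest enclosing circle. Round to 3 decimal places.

Call the three points A, B, C in the order given.
Side lengths²: AB² = 74, AC² = 32, BC² = 10.
Since AB² = 74 ≥ 32 + 10 = 42, the angle opposite AB is not acute, so the smallest enclosing circle has AB as diameter.
Centre = midpoint of AB = (-1.5, -0.5), r² = 74/4 = 18.5.
Area = π·r² = π·18.5 ≈ 58.119.

58.119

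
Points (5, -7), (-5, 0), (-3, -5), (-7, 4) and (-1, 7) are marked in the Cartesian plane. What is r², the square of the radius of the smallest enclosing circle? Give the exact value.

38425/578

The minimum enclosing circle is determined by three boundary points: (5, -7), (-7, 4), (-1, 7).
Their circumcentre is (-23/34, -39/34) with r² = 38425/578.
The farthest remaining point (-3, -5) is at distance² 11701/578 ≤ 38425/578.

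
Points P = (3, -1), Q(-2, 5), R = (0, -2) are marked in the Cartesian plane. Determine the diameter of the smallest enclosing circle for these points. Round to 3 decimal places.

Side lengths²: PQ² = 61, PR² = 10, QR² = 53.
Since PQ² = 61 < 53 + 10 = 63, the triangle is acute, so the smallest enclosing circle is the circumcircle.
Circumcentre = (17/46, 87/46), r² = 16165/1058.
Diameter = 2r = 2√(16165/1058) ≈ 7.818.

7.818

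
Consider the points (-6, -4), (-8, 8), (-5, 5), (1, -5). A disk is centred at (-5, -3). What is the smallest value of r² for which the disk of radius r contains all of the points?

The required radius is the distance from (-5, -3) to the farthest point.
Squared distances: 2, 130, 64, 40.
Maximum is 130, attained at (-8, 8).

130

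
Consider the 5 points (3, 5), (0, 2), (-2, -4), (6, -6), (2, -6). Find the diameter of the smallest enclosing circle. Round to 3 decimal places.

The minimum enclosing circle is determined by three boundary points: (3, 5), (-2, -4), (6, -6).
Their circumcentre is (124/41, -37/41) with r² = 58565/1681.
The farthest remaining point (2, -6) is at distance² 45445/1681 ≤ 58565/1681.
Diameter = 2r = 2√(58565/1681) ≈ 11.805.

11.805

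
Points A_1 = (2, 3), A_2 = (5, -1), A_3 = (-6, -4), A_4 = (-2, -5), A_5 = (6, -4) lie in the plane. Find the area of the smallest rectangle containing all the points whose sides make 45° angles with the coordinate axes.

90

In coordinates u = x + y, v = x − y the rectangle is axis-aligned; the map (x,y)→(u,v) scales areas by 2.
u-values: 5, 4, -10, -7, 2; range = 5 − (-10) = 15.
v-values: -1, 6, -2, 3, 10; range = 10 − (-2) = 12.
Area = (15 × 12) / 2 = 90.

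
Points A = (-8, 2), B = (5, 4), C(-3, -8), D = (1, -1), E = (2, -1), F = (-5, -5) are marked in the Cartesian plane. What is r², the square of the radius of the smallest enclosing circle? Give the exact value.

A smallest enclosing disk is always determined by at most three of the input points on its boundary.
The minimum enclosing circle is determined by three boundary points: A, B, C.
Their circumcentre is (-13/14, -5/7) with r² = 11245/196.
The farthest remaining point F is at distance² 6849/196 ≤ 11245/196.

11245/196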